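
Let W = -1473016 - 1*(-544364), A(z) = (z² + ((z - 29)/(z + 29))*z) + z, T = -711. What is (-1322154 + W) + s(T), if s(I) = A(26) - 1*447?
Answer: -123780383/55 ≈ -2.2506e+6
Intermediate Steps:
A(z) = z + z² + z*(-29 + z)/(29 + z) (A(z) = (z² + ((-29 + z)/(29 + z))*z) + z = (z² + z*(-29 + z)/(29 + z)) + z = z + z² + z*(-29 + z)/(29 + z))
W = -928652 (W = -1473016 + 544364 = -928652)
s(I) = 13947/55 (s(I) = 26²*(31 + 26)/(29 + 26) - 1*447 = 676*57/55 - 447 = 676*(1/55)*57 - 447 = 38532/55 - 447 = 13947/55)
(-1322154 + W) + s(T) = (-1322154 - 928652) + 13947/55 = -2250806 + 13947/55 = -123780383/55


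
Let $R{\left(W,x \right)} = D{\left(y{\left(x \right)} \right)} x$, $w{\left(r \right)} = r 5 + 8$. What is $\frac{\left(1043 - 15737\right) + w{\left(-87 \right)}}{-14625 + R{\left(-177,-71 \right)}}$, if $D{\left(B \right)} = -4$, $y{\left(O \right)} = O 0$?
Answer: $\frac{15121}{14341} \approx 1.0544$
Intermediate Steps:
$y{\left(O \right)} = 0$
$w{\left(r \right)} = 8 + 5 r$ ($w{\left(r \right)} = 5 r + 8 = 8 + 5 r$)
$R{\left(W,x \right)} = - 4 x$
$\frac{\left(1043 - 15737\right) + w{\left(-87 \right)}}{-14625 + R{\left(-177,-71 \right)}} = \frac{\left(1043 - 15737\right) + \left(8 + 5 \left(-87\right)\right)}{-14625 - -284} = \frac{-14694 + \left(8 - 435\right)}{-14625 + 284} = \frac{-14694 - 427}{-14341} = \left(-15121\right) \left(- \frac{1}{14341}\right) = \frac{15121}{14341}$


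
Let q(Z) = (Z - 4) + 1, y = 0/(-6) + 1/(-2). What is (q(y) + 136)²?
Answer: 70225/4 ≈ 17556.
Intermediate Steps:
y = -½ (y = 0*(-⅙) + 1*(-½) = 0 - ½ = -½ ≈ -0.50000)
q(Z) = -3 + Z (q(Z) = (-4 + Z) + 1 = -3 + Z)
(q(y) + 136)² = ((-3 - ½) + 136)² = (-7/2 + 136)² = (265/2)² = 70225/4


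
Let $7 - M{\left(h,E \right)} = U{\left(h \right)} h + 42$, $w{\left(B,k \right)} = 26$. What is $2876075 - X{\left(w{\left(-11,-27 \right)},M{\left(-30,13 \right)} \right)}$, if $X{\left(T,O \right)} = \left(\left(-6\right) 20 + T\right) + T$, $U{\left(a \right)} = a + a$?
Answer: $2876143$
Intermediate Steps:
$U{\left(a \right)} = 2 a$
$M{\left(h,E \right)} = -35 - 2 h^{2}$ ($M{\left(h,E \right)} = 7 - \left(2 h h + 42\right) = 7 - \left(2 h^{2} + 42\right) = 7 - \left(42 + 2 h^{2}\right) = -35 - 2 h^{2}$)
$X{\left(T,O \right)} = -120 + 2 T$ ($X{\left(T,O \right)} = \left(-120 + T\right) + T = -120 + 2 T$)
$2876075 - X{\left(w{\left(-11,-27 \right)},M{\left(-30,13 \right)} \right)} = 2876075 - \left(-120 + 2 \cdot 26\right) = 2876075 - \left(-120 + 52\right) = 2876075 - -68 = 2876075 + 68 = 2876143$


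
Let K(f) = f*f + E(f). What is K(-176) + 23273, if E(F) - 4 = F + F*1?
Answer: 53901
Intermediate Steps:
E(F) = 4 + 2*F (E(F) = 4 + (F + F*1) = 4 + (F + F) = 4 + 2*F)
K(f) = 4 + f**2 + 2*f (K(f) = f*f + (4 + 2*f) = f**2 + (4 + 2*f) = 4 + f**2 + 2*f)
K(-176) + 23273 = (4 + (-176)**2 + 2*(-176)) + 23273 = (4 + 30976 - 352) + 23273 = 30628 + 23273 = 53901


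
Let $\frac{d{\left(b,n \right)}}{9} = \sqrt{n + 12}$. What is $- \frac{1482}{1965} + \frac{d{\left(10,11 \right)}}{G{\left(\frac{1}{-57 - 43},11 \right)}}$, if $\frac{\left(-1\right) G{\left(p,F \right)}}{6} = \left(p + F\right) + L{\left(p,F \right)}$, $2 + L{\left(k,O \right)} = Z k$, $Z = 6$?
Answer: $- \frac{494}{655} - \frac{150 \sqrt{23}}{893} \approx -1.5598$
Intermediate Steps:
$L{\left(k,O \right)} = -2 + 6 k$
$d{\left(b,n \right)} = 9 \sqrt{12 + n}$ ($d{\left(b,n \right)} = 9 \sqrt{n + 12} = 9 \sqrt{12 + n}$)
$G{\left(p,F \right)} = 12 - 42 p - 6 F$ ($G{\left(p,F \right)} = - 6 \left(\left(p + F\right) + \left(-2 + 6 p\right)\right) = - 6 \left(\left(F + p\right) + \left(-2 + 6 p\right)\right) = - 6 \left(-2 + F + 7 p\right) = 12 - 42 p - 6 F$)
$- \frac{1482}{1965} + \frac{d{\left(10,11 \right)}}{G{\left(\frac{1}{-57 - 43},11 \right)}} = - \frac{1482}{1965} + \frac{9 \sqrt{12 + 11}}{12 - \frac{42}{-57 - 43} - 66} = \left(-1482\right) \frac{1}{1965} + \frac{9 \sqrt{23}}{12 - \frac{42}{-100} - 66} = - \frac{494}{655} + \frac{9 \sqrt{23}}{12 - - \frac{21}{50} - 66} = - \frac{494}{655} + \frac{9 \sqrt{23}}{12 + \frac{21}{50} - 66} = - \frac{494}{655} + \frac{9 \sqrt{23}}{- \frac{2679}{50}} = - \frac{494}{655} + 9 \sqrt{23} \left(- \frac{50}{2679}\right) = - \frac{494}{655} - \frac{150 \sqrt{23}}{893}$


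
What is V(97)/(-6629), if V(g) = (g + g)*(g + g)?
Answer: -37636/6629 ≈ -5.6775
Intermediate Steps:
V(g) = 4*g² (V(g) = (2*g)*(2*g) = 4*g²)
V(97)/(-6629) = (4*97²)/(-6629) = (4*9409)*(-1/6629) = 37636*(-1/6629) = -37636/6629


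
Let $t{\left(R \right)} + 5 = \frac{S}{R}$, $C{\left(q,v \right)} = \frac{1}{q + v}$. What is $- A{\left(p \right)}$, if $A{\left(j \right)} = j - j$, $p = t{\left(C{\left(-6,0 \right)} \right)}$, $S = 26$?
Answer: $0$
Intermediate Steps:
$t{\left(R \right)} = -5 + \frac{26}{R}$
$p = -161$ ($p = -5 + \frac{26}{\frac{1}{-6 + 0}} = -5 + \frac{26}{\frac{1}{-6}} = -5 + \frac{26}{- \frac{1}{6}} = -5 + 26 \left(-6\right) = -5 - 156 = -161$)
$A{\left(j \right)} = 0$
$- A{\left(p \right)} = \left(-1\right) 0 = 0$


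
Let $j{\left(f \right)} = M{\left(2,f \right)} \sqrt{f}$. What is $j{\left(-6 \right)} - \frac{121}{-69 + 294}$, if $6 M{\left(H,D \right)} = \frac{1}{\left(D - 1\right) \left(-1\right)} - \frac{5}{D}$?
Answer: $- \frac{121}{225} + \frac{41 i \sqrt{6}}{252} \approx -0.53778 + 0.39853 i$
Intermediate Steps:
$M{\left(H,D \right)} = - \frac{5}{6 D} - \frac{1}{6 \left(-1 + D\right)}$ ($M{\left(H,D \right)} = \frac{\frac{1}{\left(D - 1\right) \left(-1\right)} - \frac{5}{D}}{6} = \frac{\frac{1}{-1 + D} \left(-1\right) - \frac{5}{D}}{6} = \frac{- \frac{1}{-1 + D} - \frac{5}{D}}{6} = - \frac{5}{6 D} - \frac{1}{6 \left(-1 + D\right)}$)
$j{\left(f \right)} = \frac{\frac{5}{6} - f}{\sqrt{f} \left(-1 + f\right)}$ ($j{\left(f \right)} = \frac{\frac{5}{6} - f}{f \left(-1 + f\right)} \sqrt{f} = \frac{\frac{5}{6} - f}{\sqrt{f} \left(-1 + f\right)}$)
$j{\left(-6 \right)} - \frac{121}{-69 + 294} = \frac{\frac{5}{6} - -6}{i \sqrt{6} \left(-1 - 6\right)} - \frac{121}{-69 + 294} = \frac{- \frac{i \sqrt{6}}{6} \left(\frac{5}{6} + 6\right)}{-7} - \frac{121}{225} = - \frac{i \sqrt{6}}{6} \left(- \frac{1}{7}\right) \frac{41}{6} - \frac{121}{225} = \frac{41 i \sqrt{6}}{252} - \frac{121}{225} = - \frac{121}{225} + \frac{41 i \sqrt{6}}{252}$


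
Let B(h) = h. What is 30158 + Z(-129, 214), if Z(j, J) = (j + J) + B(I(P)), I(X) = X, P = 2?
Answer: 30245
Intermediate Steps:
Z(j, J) = 2 + J + j (Z(j, J) = (j + J) + 2 = (J + j) + 2 = 2 + J + j)
30158 + Z(-129, 214) = 30158 + (2 + 214 - 129) = 30158 + 87 = 30245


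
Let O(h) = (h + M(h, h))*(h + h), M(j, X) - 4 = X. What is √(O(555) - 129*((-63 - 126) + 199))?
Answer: 45*√610 ≈ 1111.4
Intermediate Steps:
M(j, X) = 4 + X
O(h) = 2*h*(4 + 2*h) (O(h) = (h + (4 + h))*(h + h) = (4 + 2*h)*(2*h) = 2*h*(4 + 2*h))
√(O(555) - 129*((-63 - 126) + 199)) = √(4*555*(2 + 555) - 129*((-63 - 126) + 199)) = √(4*555*557 - 129*(-189 + 199)) = √(1236540 - 129*10) = √(1236540 - 1290) = √1235250 = 45*√610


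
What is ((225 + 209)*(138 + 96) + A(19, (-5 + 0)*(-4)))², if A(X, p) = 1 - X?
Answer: 10309965444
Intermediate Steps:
((225 + 209)*(138 + 96) + A(19, (-5 + 0)*(-4)))² = ((225 + 209)*(138 + 96) + (1 - 1*19))² = (434*234 + (1 - 19))² = (101556 - 18)² = 101538² = 10309965444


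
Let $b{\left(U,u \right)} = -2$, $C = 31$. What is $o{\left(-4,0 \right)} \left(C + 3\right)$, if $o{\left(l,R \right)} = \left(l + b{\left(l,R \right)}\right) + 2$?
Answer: $-136$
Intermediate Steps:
$o{\left(l,R \right)} = l$ ($o{\left(l,R \right)} = \left(l - 2\right) + 2 = \left(-2 + l\right) + 2 = l$)
$o{\left(-4,0 \right)} \left(C + 3\right) = - 4 \left(31 + 3\right) = \left(-4\right) 34 = -136$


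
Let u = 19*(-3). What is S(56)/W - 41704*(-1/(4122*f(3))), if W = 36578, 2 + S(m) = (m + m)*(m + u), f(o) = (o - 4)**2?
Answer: 381244751/37693629 ≈ 10.114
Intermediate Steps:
u = -57
f(o) = (-4 + o)**2
S(m) = -2 + 2*m*(-57 + m) (S(m) = -2 + (m + m)*(m - 57) = -2 + (2*m)*(-57 + m) = -2 + 2*m*(-57 + m))
S(56)/W - 41704*(-1/(4122*f(3))) = (-2 - 114*56 + 2*56**2)/36578 - 41704*(-1/(4122*(-4 + 3)**2)) = (-2 - 6384 + 2*3136)*(1/36578) - 41704/((-4122*(-1)**2)) = (-2 - 6384 + 6272)*(1/36578) - 41704/((-4122*1)) = -114*1/36578 - 41704/(-4122) = -57/18289 - 41704*(-1/4122) = -57/18289 + 20852/2061 = 381244751/37693629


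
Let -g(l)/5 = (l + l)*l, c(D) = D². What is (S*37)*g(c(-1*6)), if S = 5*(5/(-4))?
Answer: 2997000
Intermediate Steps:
S = -25/4 (S = 5*(5*(-¼)) = 5*(-5/4) = -25/4 ≈ -6.2500)
g(l) = -10*l² (g(l) = -5*(l + l)*l = -5*2*l*l = -10*l²)
(S*37)*g(c(-1*6)) = (-25/4*37)*(-10*((-1*6)²)²) = -(-4625)*((-6)²)²/2 = -(-4625)*36²/2 = -(-4625)*1296/2 = -925/4*(-12960) = 2997000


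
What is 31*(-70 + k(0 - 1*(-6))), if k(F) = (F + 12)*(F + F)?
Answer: 4526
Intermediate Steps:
k(F) = 2*F*(12 + F) (k(F) = (12 + F)*(2*F) = 2*F*(12 + F))
31*(-70 + k(0 - 1*(-6))) = 31*(-70 + 2*(0 - 1*(-6))*(12 + (0 - 1*(-6)))) = 31*(-70 + 2*(0 + 6)*(12 + (0 + 6))) = 31*(-70 + 2*6*(12 + 6)) = 31*(-70 + 2*6*18) = 31*(-70 + 216) = 31*146 = 4526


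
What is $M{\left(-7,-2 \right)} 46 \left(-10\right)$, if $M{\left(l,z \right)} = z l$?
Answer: $-6440$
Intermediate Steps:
$M{\left(l,z \right)} = l z$
$M{\left(-7,-2 \right)} 46 \left(-10\right) = \left(-7\right) \left(-2\right) 46 \left(-10\right) = 14 \cdot 46 \left(-10\right) = 644 \left(-10\right) = -6440$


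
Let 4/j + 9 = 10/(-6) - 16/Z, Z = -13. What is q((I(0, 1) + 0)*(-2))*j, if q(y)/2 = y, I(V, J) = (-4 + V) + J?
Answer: -117/23 ≈ -5.0870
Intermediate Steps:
I(V, J) = -4 + J + V
q(y) = 2*y
j = -39/92 (j = 4/(-9 + (10/(-6) - 16/(-13))) = 4/(-9 + (10*(-⅙) - 16*(-1/13))) = 4/(-9 + (-5/3 + 16/13)) = 4/(-9 - 17/39) = 4/(-368/39) = 4*(-39/368) = -39/92 ≈ -0.42391)
q((I(0, 1) + 0)*(-2))*j = (2*(((-4 + 1 + 0) + 0)*(-2)))*(-39/92) = (2*((-3 + 0)*(-2)))*(-39/92) = (2*(-3*(-2)))*(-39/92) = (2*6)*(-39/92) = 12*(-39/92) = -117/23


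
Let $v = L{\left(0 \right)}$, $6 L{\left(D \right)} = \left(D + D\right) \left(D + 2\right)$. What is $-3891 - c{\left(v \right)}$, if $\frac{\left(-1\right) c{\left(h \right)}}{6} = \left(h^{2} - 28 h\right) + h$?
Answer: $-3891$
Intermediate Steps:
$L{\left(D \right)} = \frac{D \left(2 + D\right)}{3}$ ($L{\left(D \right)} = \frac{\left(D + D\right) \left(D + 2\right)}{6} = \frac{2 D \left(2 + D\right)}{6} = \frac{D \left(2 + D\right)}{3}$)
$v = 0$ ($v = \frac{1}{3} \cdot 0 \left(2 + 0\right) = \frac{1}{3} \cdot 0 \cdot 2 = 0$)
$c{\left(h \right)} = - 6 h^{2} + 162 h$ ($c{\left(h \right)} = - 6 \left(\left(h^{2} - 28 h\right) + h\right) = - 6 \left(h^{2} - 27 h\right) = - 6 h^{2} + 162 h$)
$-3891 - c{\left(v \right)} = -3891 - 6 \cdot 0 \left(27 - 0\right) = -3891 - 6 \cdot 0 \left(27 + 0\right) = -3891 - 6 \cdot 0 \cdot 27 = -3891 - 0 = -3891 + 0 = -3891$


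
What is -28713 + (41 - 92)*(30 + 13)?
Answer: -30906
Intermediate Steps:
-28713 + (41 - 92)*(30 + 13) = -28713 - 51*43 = -28713 - 2193 = -30906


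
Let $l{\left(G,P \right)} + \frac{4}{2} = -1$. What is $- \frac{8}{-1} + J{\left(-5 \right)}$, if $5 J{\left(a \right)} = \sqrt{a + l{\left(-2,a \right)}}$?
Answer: $8 + \frac{2 i \sqrt{2}}{5} \approx 8.0 + 0.56569 i$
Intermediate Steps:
$l{\left(G,P \right)} = -3$ ($l{\left(G,P \right)} = -2 - 1 = -3$)
$J{\left(a \right)} = \frac{\sqrt{-3 + a}}{5}$ ($J{\left(a \right)} = \frac{\sqrt{a - 3}}{5} = \frac{\sqrt{-3 + a}}{5}$)
$- \frac{8}{-1} + J{\left(-5 \right)} = - \frac{8}{-1} + \frac{\sqrt{-3 - 5}}{5} = \left(-8\right) \left(-1\right) + \frac{\sqrt{-8}}{5} = 8 + \frac{2 i \sqrt{2}}{5}$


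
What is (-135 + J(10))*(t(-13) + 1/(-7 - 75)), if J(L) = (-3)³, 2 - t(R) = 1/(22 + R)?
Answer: -12465/41 ≈ -304.02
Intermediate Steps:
t(R) = 2 - 1/(22 + R)
J(L) = -27
(-135 + J(10))*(t(-13) + 1/(-7 - 75)) = (-135 - 27)*((43 + 2*(-13))/(22 - 13) + 1/(-7 - 75)) = -162*((43 - 26)/9 + 1/(-82)) = -162*((⅑)*17 - 1/82) = -162*(17/9 - 1/82) = -162*1385/738 = -12465/41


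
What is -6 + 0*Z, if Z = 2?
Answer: -6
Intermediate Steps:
-6 + 0*Z = -6 + 0*2 = -6 + 0 = -6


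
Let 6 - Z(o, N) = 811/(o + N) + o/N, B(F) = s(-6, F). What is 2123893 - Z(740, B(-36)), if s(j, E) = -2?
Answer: 1567156357/738 ≈ 2.1235e+6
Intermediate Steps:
B(F) = -2
Z(o, N) = 6 - 811/(N + o) - o/N (Z(o, N) = 6 - (811/(o + N) + o/N) = 6 - (811/(N + o) + o/N) = 6 + (-811/(N + o) - o/N) = 6 - 811/(N + o) - o/N)
2123893 - Z(740, B(-36)) = 2123893 - (-1*740² - 811*(-2) + 6*(-2)² + 5*(-2)*740)/((-2)*(-2 + 740)) = 2123893 - (-1)*(-1*547600 + 1622 + 6*4 - 7400)/(2*738) = 2123893 - (-1)*(-547600 + 1622 + 24 - 7400)/(2*738) = 2123893 - (-1)*(-553354)/(2*738) = 2123893 - 1*276677/738 = 2123893 - 276677/738 = 1567156357/738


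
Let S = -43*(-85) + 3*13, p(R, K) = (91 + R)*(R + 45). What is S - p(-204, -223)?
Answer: -14273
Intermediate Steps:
p(R, K) = (45 + R)*(91 + R) (p(R, K) = (91 + R)*(45 + R) = (45 + R)*(91 + R))
S = 3694 (S = 3655 + 39 = 3694)
S - p(-204, -223) = 3694 - (4095 + (-204)**2 + 136*(-204)) = 3694 - (4095 + 41616 - 27744) = 3694 - 1*17967 = 3694 - 17967 = -14273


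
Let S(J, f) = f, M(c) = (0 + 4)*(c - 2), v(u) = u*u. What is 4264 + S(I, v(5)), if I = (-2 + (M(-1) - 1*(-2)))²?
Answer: 4289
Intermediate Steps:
v(u) = u²
M(c) = -8 + 4*c (M(c) = 4*(-2 + c) = -8 + 4*c)
I = 144 (I = (-2 + ((-8 + 4*(-1)) - 1*(-2)))² = (-2 + ((-8 - 4) + 2))² = (-2 + (-12 + 2))² = (-2 - 10)² = (-12)² = 144)
4264 + S(I, v(5)) = 4264 + 5² = 4264 + 25 = 4289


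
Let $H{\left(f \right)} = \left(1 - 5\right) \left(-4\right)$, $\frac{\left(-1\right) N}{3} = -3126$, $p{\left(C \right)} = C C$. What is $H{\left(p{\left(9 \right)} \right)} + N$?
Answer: $9394$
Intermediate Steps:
$p{\left(C \right)} = C^{2}$
$N = 9378$ ($N = \left(-3\right) \left(-3126\right) = 9378$)
$H{\left(f \right)} = 16$ ($H{\left(f \right)} = \left(-4\right) \left(-4\right) = 16$)
$H{\left(p{\left(9 \right)} \right)} + N = 16 + 9378 = 9394$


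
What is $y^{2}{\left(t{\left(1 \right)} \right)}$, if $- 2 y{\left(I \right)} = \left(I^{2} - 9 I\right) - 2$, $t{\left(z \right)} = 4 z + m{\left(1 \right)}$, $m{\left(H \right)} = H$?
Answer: $121$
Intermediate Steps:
$t{\left(z \right)} = 1 + 4 z$ ($t{\left(z \right)} = 4 z + 1 = 1 + 4 z$)
$y{\left(I \right)} = 1 - \frac{I^{2}}{2} + \frac{9 I}{2}$ ($y{\left(I \right)} = - \frac{\left(I^{2} - 9 I\right) - 2}{2} = - \frac{-2 + I^{2} - 9 I}{2} = 1 - \frac{I^{2}}{2} + \frac{9 I}{2}$)
$y^{2}{\left(t{\left(1 \right)} \right)} = \left(1 - \frac{\left(1 + 4 \cdot 1\right)^{2}}{2} + \frac{9 \left(1 + 4 \cdot 1\right)}{2}\right)^{2} = \left(1 - \frac{\left(1 + 4\right)^{2}}{2} + \frac{9 \left(1 + 4\right)}{2}\right)^{2} = \left(1 - \frac{5^{2}}{2} + \frac{9}{2} \cdot 5\right)^{2} = \left(1 - \frac{25}{2} + \frac{45}{2}\right)^{2} = 11^{2} = 121$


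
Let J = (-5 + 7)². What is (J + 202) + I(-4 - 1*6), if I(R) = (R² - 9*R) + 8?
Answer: 404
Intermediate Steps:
I(R) = 8 + R² - 9*R
J = 4 (J = 2² = 4)
(J + 202) + I(-4 - 1*6) = (4 + 202) + (8 + (-4 - 1*6)² - 9*(-4 - 1*6)) = 206 + (8 + (-4 - 6)² - 9*(-4 - 6)) = 206 + (8 + (-10)² - 9*(-10)) = 206 + (8 + 100 + 90) = 206 + 198 = 404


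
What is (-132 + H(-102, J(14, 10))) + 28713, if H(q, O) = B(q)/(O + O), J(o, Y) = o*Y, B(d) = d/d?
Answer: 8002681/280 ≈ 28581.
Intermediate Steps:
B(d) = 1
J(o, Y) = Y*o
H(q, O) = 1/(2*O) (H(q, O) = 1/(O + O) = 1/(2*O))
(-132 + H(-102, J(14, 10))) + 28713 = (-132 + 1/(2*((10*14)))) + 28713 = (-132 + (1/2)/140) + 28713 = (-132 + (1/2)*(1/140)) + 28713 = (-132 + 1/280) + 28713 = -36959/280 + 28713 = 8002681/280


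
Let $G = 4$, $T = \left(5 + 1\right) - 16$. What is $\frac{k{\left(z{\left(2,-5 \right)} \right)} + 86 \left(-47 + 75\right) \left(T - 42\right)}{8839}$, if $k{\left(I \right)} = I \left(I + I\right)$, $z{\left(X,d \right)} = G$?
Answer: $- \frac{125184}{8839} \approx -14.163$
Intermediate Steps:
$T = -10$ ($T = 6 - 16 = -10$)
$z{\left(X,d \right)} = 4$
$k{\left(I \right)} = 2 I^{2}$ ($k{\left(I \right)} = I 2 I = 2 I^{2}$)
$\frac{k{\left(z{\left(2,-5 \right)} \right)} + 86 \left(-47 + 75\right) \left(T - 42\right)}{8839} = \frac{2 \cdot 4^{2} + 86 \left(-47 + 75\right) \left(-10 - 42\right)}{8839} = \left(2 \cdot 16 + 86 \cdot 28 \left(-52\right)\right) \frac{1}{8839} = \left(32 + 86 \left(-1456\right)\right) \frac{1}{8839} = \left(32 - 125216\right) \frac{1}{8839} = \left(-125184\right) \frac{1}{8839} = - \frac{125184}{8839}$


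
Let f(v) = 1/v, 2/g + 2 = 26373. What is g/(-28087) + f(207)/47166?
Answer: 721155553/7231549197335274 ≈ 9.9723e-8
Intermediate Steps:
g = 2/26371 (g = 2/(-2 + 26373) = 2/26371 ≈ 7.5841e-5)
g/(-28087) + f(207)/47166 = (2/26371)/(-28087) + 1/(207*47166) = (2/26371)*(-1/28087) + (1/207)*(1/47166) = -2/740682277 + 1/9763362 = 721155553/7231549197335274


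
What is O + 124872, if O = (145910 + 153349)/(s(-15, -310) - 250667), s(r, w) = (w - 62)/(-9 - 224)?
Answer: 7293084302661/58405039 ≈ 1.2487e+5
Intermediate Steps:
s(r, w) = 62/233 - w/233 (s(r, w) = (-62 + w)/(-233) = (-62 + w)*(-1/233) = 62/233 - w/233)
O = -69727347/58405039 (O = (145910 + 153349)/((62/233 - 1/233*(-310)) - 250667) = 299259/((62/233 + 310/233) - 250667) = 299259/(372/233 - 250667) = 299259/(-58405039/233) = 299259*(-233/58405039) = -69727347/58405039 ≈ -1.1939)
O + 124872 = -69727347/58405039 + 124872 = 7293084302661/58405039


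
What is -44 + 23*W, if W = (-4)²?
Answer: 324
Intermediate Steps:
W = 16
-44 + 23*W = -44 + 23*16 = -44 + 368 = 324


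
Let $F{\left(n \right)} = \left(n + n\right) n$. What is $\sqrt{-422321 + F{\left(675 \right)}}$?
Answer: $\sqrt{488929} \approx 699.23$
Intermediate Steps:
$F{\left(n \right)} = 2 n^{2}$ ($F{\left(n \right)} = 2 n n = 2 n^{2}$)
$\sqrt{-422321 + F{\left(675 \right)}} = \sqrt{-422321 + 2 \cdot 675^{2}} = \sqrt{-422321 + 2 \cdot 455625} = \sqrt{-422321 + 911250} = \sqrt{488929}$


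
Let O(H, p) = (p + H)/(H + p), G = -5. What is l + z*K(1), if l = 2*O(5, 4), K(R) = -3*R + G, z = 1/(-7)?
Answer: 22/7 ≈ 3.1429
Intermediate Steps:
O(H, p) = 1 (O(H, p) = (H + p)/(H + p) = 1)
z = -1/7 ≈ -0.14286
K(R) = -5 - 3*R (K(R) = -3*R - 5 = -5 - 3*R)
l = 2 (l = 2*1 = 2)
l + z*K(1) = 2 - (-5 - 3*1)/7 = 2 - (-5 - 3)/7 = 2 - 1/7*(-8) = 2 + 8/7 = 22/7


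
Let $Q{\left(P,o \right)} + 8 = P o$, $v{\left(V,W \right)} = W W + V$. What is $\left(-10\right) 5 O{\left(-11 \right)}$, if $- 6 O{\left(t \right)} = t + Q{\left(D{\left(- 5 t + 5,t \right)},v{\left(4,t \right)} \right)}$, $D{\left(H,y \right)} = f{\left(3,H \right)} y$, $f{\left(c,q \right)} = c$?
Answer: $- \frac{103600}{3} \approx -34533.0$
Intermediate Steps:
$v{\left(V,W \right)} = V + W^{2}$ ($v{\left(V,W \right)} = W^{2} + V = V + W^{2}$)
$D{\left(H,y \right)} = 3 y$
$Q{\left(P,o \right)} = -8 + P o$
$O{\left(t \right)} = \frac{4}{3} - \frac{t}{6} - \frac{t \left(4 + t^{2}\right)}{2}$ ($O{\left(t \right)} = - \frac{t + \left(-8 + 3 t \left(4 + t^{2}\right)\right)}{6} = - \frac{-8 + t + 3 t \left(4 + t^{2}\right)}{6} = \frac{4}{3} - \frac{t}{6} - \frac{t \left(4 + t^{2}\right)}{2}$)
$\left(-10\right) 5 O{\left(-11 \right)} = \left(-10\right) 5 \left(\frac{4}{3} - - \frac{143}{6} - \frac{\left(-11\right)^{3}}{2}\right) = - 50 \left(\frac{4}{3} + \frac{143}{6} - - \frac{1331}{2}\right) = - 50 \left(\frac{4}{3} + \frac{143}{6} + \frac{1331}{2}\right) = \left(-50\right) \frac{2072}{3} = - \frac{103600}{3}$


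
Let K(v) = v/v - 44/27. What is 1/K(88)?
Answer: -27/17 ≈ -1.5882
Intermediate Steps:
K(v) = -17/27 (K(v) = 1 - 44*1/27 = 1 - 44/27 = -17/27)
1/K(88) = 1/(-17/27) = -27/17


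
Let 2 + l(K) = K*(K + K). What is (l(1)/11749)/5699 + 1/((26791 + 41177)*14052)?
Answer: 1/955086336 ≈ 1.0470e-9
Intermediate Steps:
l(K) = -2 + 2*K² (l(K) = -2 + K*(K + K) = -2 + K*(2*K) = -2 + 2*K²)
(l(1)/11749)/5699 + 1/((26791 + 41177)*14052) = ((-2 + 2*1²)/11749)/5699 + 1/((26791 + 41177)*14052) = ((-2 + 2*1)*(1/11749))*(1/5699) + (1/14052)/67968 = ((-2 + 2)*(1/11749))*(1/5699) + (1/67968)*(1/14052) = (0*(1/11749))*(1/5699) + 1/955086336 = 0*(1/5699) + 1/955086336 = 0 + 1/955086336 = 1/955086336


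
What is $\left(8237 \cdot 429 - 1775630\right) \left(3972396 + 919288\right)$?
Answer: $8599790814412$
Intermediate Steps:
$\left(8237 \cdot 429 - 1775630\right) \left(3972396 + 919288\right) = \left(3533673 - 1775630\right) 4891684 = 1758043 \cdot 4891684 = 8599790814412$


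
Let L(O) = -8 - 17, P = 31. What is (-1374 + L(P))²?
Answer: 1957201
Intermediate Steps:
L(O) = -25
(-1374 + L(P))² = (-1374 - 25)² = (-1399)² = 1957201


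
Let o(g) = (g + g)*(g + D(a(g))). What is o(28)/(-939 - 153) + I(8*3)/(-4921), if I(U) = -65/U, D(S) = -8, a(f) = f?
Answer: -524625/511784 ≈ -1.0251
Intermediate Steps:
o(g) = 2*g*(-8 + g) (o(g) = (g + g)*(g - 8) = (2*g)*(-8 + g) = 2*g*(-8 + g))
o(28)/(-939 - 153) + I(8*3)/(-4921) = (2*28*(-8 + 28))/(-939 - 153) - 65/(8*3)/(-4921) = (2*28*20)/(-1092) - 65/24*(-1/4921) = 1120*(-1/1092) - 65*1/24*(-1/4921) = -40/39 - 65/24*(-1/4921) = -40/39 + 65/118104 = -524625/511784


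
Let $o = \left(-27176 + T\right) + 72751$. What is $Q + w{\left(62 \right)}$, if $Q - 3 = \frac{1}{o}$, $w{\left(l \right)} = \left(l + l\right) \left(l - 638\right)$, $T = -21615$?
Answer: $- \frac{1711247159}{23960} \approx -71421.0$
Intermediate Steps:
$o = 23960$ ($o = \left(-27176 - 21615\right) + 72751 = -48791 + 72751 = 23960$)
$w{\left(l \right)} = 2 l \left(-638 + l\right)$
$Q = \frac{71881}{23960}$ ($Q = 3 + \frac{1}{23960} = \frac{71881}{23960} \approx 3.0$)
$Q + w{\left(62 \right)} = \frac{71881}{23960} + 2 \cdot 62 \left(-638 + 62\right) = \frac{71881}{23960} + 2 \cdot 62 \left(-576\right) = \frac{71881}{23960} - 71424 = - \frac{1711247159}{23960}$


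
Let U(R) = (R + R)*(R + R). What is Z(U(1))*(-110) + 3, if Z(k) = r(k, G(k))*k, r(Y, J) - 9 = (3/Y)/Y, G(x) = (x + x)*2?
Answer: -8079/2 ≈ -4039.5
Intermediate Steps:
G(x) = 4*x (G(x) = (2*x)*2 = 4*x)
r(Y, J) = 9 + 3/Y² (r(Y, J) = 9 + (3/Y)/Y = 9 + 3/Y²)
U(R) = 4*R² (U(R) = (2*R)*(2*R) = 4*R²)
Z(k) = k*(9 + 3/k²) (Z(k) = (9 + 3/k²)*k = k*(9 + 3/k²))
Z(U(1))*(-110) + 3 = (3/((4*1²)) + 9*(4*1²))*(-110) + 3 = (3/((4*1)) + 9*(4*1))*(-110) + 3 = (3/4 + 9*4)*(-110) + 3 = (3*(¼) + 36)*(-110) + 3 = (¾ + 36)*(-110) + 3 = (147/4)*(-110) + 3 = -8085/2 + 3 = -8079/2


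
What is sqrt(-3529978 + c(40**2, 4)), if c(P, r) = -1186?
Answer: 2*I*sqrt(882791) ≈ 1879.1*I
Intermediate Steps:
sqrt(-3529978 + c(40**2, 4)) = sqrt(-3529978 - 1186) = sqrt(-3531164) = 2*I*sqrt(882791)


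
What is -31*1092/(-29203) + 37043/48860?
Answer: 2735775449/1426858580 ≈ 1.9173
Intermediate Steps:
-31*1092/(-29203) + 37043/48860 = -33852*(-1/29203) + 37043*(1/48860) = 33852/29203 + 37043/48860 = 2735775449/1426858580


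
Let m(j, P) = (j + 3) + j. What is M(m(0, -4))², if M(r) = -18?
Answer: 324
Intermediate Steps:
m(j, P) = 3 + 2*j (m(j, P) = (3 + j) + j = 3 + 2*j)
M(m(0, -4))² = (-18)² = 324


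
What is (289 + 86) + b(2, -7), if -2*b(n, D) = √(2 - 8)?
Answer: 375 - I*√6/2 ≈ 375.0 - 1.2247*I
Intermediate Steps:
b(n, D) = -I*√6/2 (b(n, D) = -√(2 - 8)/2 = -I*√6/2)
(289 + 86) + b(2, -7) = (289 + 86) - I*√6/2 = 375 - I*√6/2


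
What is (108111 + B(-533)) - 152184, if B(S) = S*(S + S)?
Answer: 524105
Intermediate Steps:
B(S) = 2*S**2 (B(S) = S*(2*S) = 2*S**2)
(108111 + B(-533)) - 152184 = (108111 + 2*(-533)**2) - 152184 = (108111 + 2*284089) - 152184 = (108111 + 568178) - 152184 = 676289 - 152184 = 524105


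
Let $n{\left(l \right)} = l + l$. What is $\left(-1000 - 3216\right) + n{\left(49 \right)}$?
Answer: $-4118$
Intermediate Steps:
$n{\left(l \right)} = 2 l$
$\left(-1000 - 3216\right) + n{\left(49 \right)} = \left(-1000 - 3216\right) + 2 \cdot 49 = -4216 + 98 = -4118$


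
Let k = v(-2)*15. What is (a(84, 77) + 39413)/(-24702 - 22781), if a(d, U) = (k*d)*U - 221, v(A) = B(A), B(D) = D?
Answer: 154848/47483 ≈ 3.2611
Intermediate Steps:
v(A) = A
k = -30 (k = -2*15 = -30)
a(d, U) = -221 - 30*U*d (a(d, U) = (-30*d)*U - 221 = -30*U*d - 221 = -221 - 30*U*d)
(a(84, 77) + 39413)/(-24702 - 22781) = ((-221 - 30*77*84) + 39413)/(-24702 - 22781) = ((-221 - 194040) + 39413)/(-47483) = (-194261 + 39413)*(-1/47483) = -154848*(-1/47483) = 154848/47483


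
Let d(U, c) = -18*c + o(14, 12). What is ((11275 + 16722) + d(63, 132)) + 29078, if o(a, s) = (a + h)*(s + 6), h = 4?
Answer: 55023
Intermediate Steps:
o(a, s) = (4 + a)*(6 + s) (o(a, s) = (a + 4)*(s + 6) = (4 + a)*(6 + s))
d(U, c) = 324 - 18*c (d(U, c) = -18*c + (24 + 4*12 + 6*14 + 14*12) = -18*c + (24 + 48 + 84 + 168) = -18*c + 324 = 324 - 18*c)
((11275 + 16722) + d(63, 132)) + 29078 = ((11275 + 16722) + (324 - 18*132)) + 29078 = (27997 + (324 - 2376)) + 29078 = (27997 - 2052) + 29078 = 25945 + 29078 = 55023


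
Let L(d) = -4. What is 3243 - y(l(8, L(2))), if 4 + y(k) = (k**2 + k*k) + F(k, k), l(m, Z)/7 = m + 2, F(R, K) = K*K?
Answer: -11453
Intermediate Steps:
F(R, K) = K**2
l(m, Z) = 14 + 7*m (l(m, Z) = 7*(m + 2) = 7*(2 + m) = 14 + 7*m)
y(k) = -4 + 3*k**2 (y(k) = -4 + ((k**2 + k*k) + k**2) = -4 + ((k**2 + k**2) + k**2) = -4 + (2*k**2 + k**2) = -4 + 3*k**2)
3243 - y(l(8, L(2))) = 3243 - (-4 + 3*(14 + 7*8)**2) = 3243 - (-4 + 3*(14 + 56)**2) = 3243 - (-4 + 3*70**2) = 3243 - (-4 + 3*4900) = 3243 - (-4 + 14700) = 3243 - 1*14696 = 3243 - 14696 = -11453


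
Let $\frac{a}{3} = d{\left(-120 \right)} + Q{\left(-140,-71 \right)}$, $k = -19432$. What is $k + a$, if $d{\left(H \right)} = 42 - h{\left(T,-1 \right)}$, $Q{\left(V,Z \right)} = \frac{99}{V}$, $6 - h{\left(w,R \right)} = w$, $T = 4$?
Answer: $- \frac{2703977}{140} \approx -19314.0$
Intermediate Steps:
$h{\left(w,R \right)} = 6 - w$
$d{\left(H \right)} = 40$ ($d{\left(H \right)} = 42 - \left(6 - 4\right) = 42 - 2 = 40$)
$a = \frac{16503}{140}$ ($a = 3 \left(40 + \frac{99}{-140}\right) = 3 \left(40 + 99 \left(- \frac{1}{140}\right)\right) = 3 \left(40 - \frac{99}{140}\right) = 3 \cdot \frac{5501}{140} = \frac{16503}{140} \approx 117.88$)
$k + a = -19432 + \frac{16503}{140} = - \frac{2703977}{140}$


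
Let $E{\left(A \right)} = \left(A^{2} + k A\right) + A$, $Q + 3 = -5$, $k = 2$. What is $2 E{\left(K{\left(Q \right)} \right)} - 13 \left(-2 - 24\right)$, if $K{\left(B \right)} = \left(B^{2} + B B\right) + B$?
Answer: $29858$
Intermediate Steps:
$Q = -8$ ($Q = -3 - 5 = -8$)
$K{\left(B \right)} = B + 2 B^{2}$ ($K{\left(B \right)} = \left(B^{2} + B^{2}\right) + B = 2 B^{2} + B = B + 2 B^{2}$)
$E{\left(A \right)} = A^{2} + 3 A$ ($E{\left(A \right)} = \left(A^{2} + 2 A\right) + A = A^{2} + 3 A$)
$2 E{\left(K{\left(Q \right)} \right)} - 13 \left(-2 - 24\right) = 2 - 8 \left(1 + 2 \left(-8\right)\right) \left(3 - 8 \left(1 + 2 \left(-8\right)\right)\right) - 13 \left(-2 - 24\right) = 2 - 8 \left(1 - 16\right) \left(3 - 8 \left(1 - 16\right)\right) - -338 = 2 \left(-8\right) \left(-15\right) \left(3 - -120\right) + 338 = 2 \cdot 120 \left(3 + 120\right) + 338 = 2 \cdot 120 \cdot 123 + 338 = 2 \cdot 14760 + 338 = 29520 + 338 = 29858$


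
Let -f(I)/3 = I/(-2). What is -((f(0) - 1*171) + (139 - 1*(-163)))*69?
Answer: -9039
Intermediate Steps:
f(I) = 3*I/2 (f(I) = -3*I/(-2) = -3*I*(-1)/2 = -(-3)*I/2 = 3*I/2)
-((f(0) - 1*171) + (139 - 1*(-163)))*69 = -(((3/2)*0 - 1*171) + (139 - 1*(-163)))*69 = -((0 - 171) + (139 + 163))*69 = -(-171 + 302)*69 = -131*69 = -1*9039 = -9039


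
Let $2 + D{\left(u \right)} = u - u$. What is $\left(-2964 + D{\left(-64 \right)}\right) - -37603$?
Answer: $34637$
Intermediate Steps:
$D{\left(u \right)} = -2$ ($D{\left(u \right)} = -2 + \left(u - u\right) = -2 + 0 = -2$)
$\left(-2964 + D{\left(-64 \right)}\right) - -37603 = \left(-2964 - 2\right) - -37603 = -2966 + 37603 = 34637$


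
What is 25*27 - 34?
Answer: 641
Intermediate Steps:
25*27 - 34 = 675 - 34 = 641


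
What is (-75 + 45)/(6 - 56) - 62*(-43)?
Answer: 13333/5 ≈ 2666.6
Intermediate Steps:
(-75 + 45)/(6 - 56) - 62*(-43) = -30/(-50) + 2666 = -30*(-1/50) + 2666 = ⅗ + 2666 = 13333/5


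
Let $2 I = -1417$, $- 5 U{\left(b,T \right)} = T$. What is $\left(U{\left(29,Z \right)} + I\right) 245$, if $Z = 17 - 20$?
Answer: $- \frac{346871}{2} \approx -1.7344 \cdot 10^{5}$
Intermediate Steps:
$Z = -3$ ($Z = 17 - 20 = -3$)
$U{\left(b,T \right)} = - \frac{T}{5}$
$I = - \frac{1417}{2}$ ($I = \frac{1}{2} \left(-1417\right) = - \frac{1417}{2} \approx -708.5$)
$\left(U{\left(29,Z \right)} + I\right) 245 = \left(\left(- \frac{1}{5}\right) \left(-3\right) - \frac{1417}{2}\right) 245 = \left(\frac{3}{5} - \frac{1417}{2}\right) 245 = \left(- \frac{7079}{10}\right) 245 = - \frac{346871}{2}$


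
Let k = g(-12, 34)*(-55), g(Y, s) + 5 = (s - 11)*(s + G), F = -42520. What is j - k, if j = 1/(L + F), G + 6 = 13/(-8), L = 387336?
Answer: 11409745931/344816 ≈ 33089.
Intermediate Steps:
G = -61/8 (G = -6 + 13/(-8) = -6 + 13*(-1/8) = -6 - 13/8 = -61/8 ≈ -7.6250)
g(Y, s) = -5 + (-11 + s)*(-61/8 + s) (g(Y, s) = -5 + (s - 11)*(s - 61/8) = -5 + (-11 + s)*(-61/8 + s))
j = 1/344816 (j = 1/(387336 - 42520) = 1/344816 ≈ 2.9001e-6)
k = -264715/8 (k = (631/8 + 34**2 - 149/8*34)*(-55) = (631/8 + 1156 - 2533/4)*(-55) = (4813/8)*(-55) = -264715/8 ≈ -33089.)
j - k = 1/344816 - 1*(-264715/8) = 1/344816 + 264715/8 = 11409745931/344816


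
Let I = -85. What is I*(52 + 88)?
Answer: -11900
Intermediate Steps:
I*(52 + 88) = -85*(52 + 88) = -85*140 = -11900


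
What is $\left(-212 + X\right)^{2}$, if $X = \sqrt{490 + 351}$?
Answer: $33489$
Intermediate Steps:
$X = 29$ ($X = \sqrt{841} = 29$)
$\left(-212 + X\right)^{2} = \left(-212 + 29\right)^{2} = \left(-183\right)^{2} = 33489$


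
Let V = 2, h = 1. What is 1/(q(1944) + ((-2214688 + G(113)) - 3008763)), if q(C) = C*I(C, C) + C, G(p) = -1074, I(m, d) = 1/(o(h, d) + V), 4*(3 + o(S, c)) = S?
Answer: -1/5225173 ≈ -1.9138e-7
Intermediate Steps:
o(S, c) = -3 + S/4
I(m, d) = -4/3 (I(m, d) = 1/((-3 + (¼)*1) + 2) = 1/((-3 + ¼) + 2) = 1/(-11/4 + 2) = 1/(-¾) = -4/3)
q(C) = -C/3 (q(C) = C*(-4/3) + C = -4*C/3 + C = -C/3)
1/(q(1944) + ((-2214688 + G(113)) - 3008763)) = 1/(-⅓*1944 + ((-2214688 - 1074) - 3008763)) = 1/(-648 + (-2215762 - 3008763)) = 1/(-648 - 5224525) = 1/(-5225173) = -1/5225173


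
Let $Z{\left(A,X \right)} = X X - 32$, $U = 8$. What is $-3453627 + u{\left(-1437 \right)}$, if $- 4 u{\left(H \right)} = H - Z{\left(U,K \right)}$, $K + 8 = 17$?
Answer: $- \frac{6906511}{2} \approx -3.4533 \cdot 10^{6}$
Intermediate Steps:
$K = 9$ ($K = -8 + 17 = 9$)
$Z{\left(A,X \right)} = -32 + X^{2}$ ($Z{\left(A,X \right)} = X^{2} - 32 = -32 + X^{2}$)
$u{\left(H \right)} = \frac{49}{4} - \frac{H}{4}$ ($u{\left(H \right)} = - \frac{H - \left(-32 + 9^{2}\right)}{4} = - \frac{H - \left(-32 + 81\right)}{4} = - \frac{H - 49}{4} = - \frac{-49 + H}{4} = \frac{49}{4} - \frac{H}{4}$)
$-3453627 + u{\left(-1437 \right)} = -3453627 + \left(\frac{49}{4} - - \frac{1437}{4}\right) = -3453627 + \left(\frac{49}{4} + \frac{1437}{4}\right) = -3453627 + \frac{743}{2} = - \frac{6906511}{2}$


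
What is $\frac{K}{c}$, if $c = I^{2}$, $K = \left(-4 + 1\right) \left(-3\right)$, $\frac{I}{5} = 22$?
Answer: $\frac{9}{12100} \approx 0.0007438$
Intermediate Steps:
$I = 110$ ($I = 5 \cdot 22 = 110$)
$K = 9$ ($K = \left(-3\right) \left(-3\right) = 9$)
$c = 12100$ ($c = 110^{2} = 12100$)
$\frac{K}{c} = \frac{1}{12100} \cdot 9 = \frac{9}{12100}$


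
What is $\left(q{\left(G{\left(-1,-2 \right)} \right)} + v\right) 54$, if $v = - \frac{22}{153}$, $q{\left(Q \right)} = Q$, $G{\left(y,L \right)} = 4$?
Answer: $\frac{3540}{17} \approx 208.24$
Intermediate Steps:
$v = - \frac{22}{153}$ ($v = \left(-22\right) \frac{1}{153} = - \frac{22}{153} \approx -0.14379$)
$\left(q{\left(G{\left(-1,-2 \right)} \right)} + v\right) 54 = \left(4 - \frac{22}{153}\right) 54 = \frac{590}{153} \cdot 54 = \frac{3540}{17}$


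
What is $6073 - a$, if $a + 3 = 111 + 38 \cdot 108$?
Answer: $1861$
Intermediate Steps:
$a = 4212$ ($a = -3 + \left(111 + 38 \cdot 108\right) = -3 + \left(111 + 4104\right) = -3 + 4215 = 4212$)
$6073 - a = 6073 - 4212 = 1861$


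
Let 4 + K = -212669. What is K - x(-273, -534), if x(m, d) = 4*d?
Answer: -210537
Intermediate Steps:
K = -212673 (K = -4 - 212669 = -212673)
K - x(-273, -534) = -212673 - 4*(-534) = -212673 - 1*(-2136) = -212673 + 2136 = -210537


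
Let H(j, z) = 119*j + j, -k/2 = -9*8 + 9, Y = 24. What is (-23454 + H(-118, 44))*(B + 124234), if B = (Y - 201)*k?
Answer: -3834070248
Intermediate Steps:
k = 126 (k = -2*(-9*8 + 9) = -2*(-72 + 9) = -2*(-63) = 126)
H(j, z) = 120*j
B = -22302 (B = (24 - 201)*126 = -177*126 = -22302)
(-23454 + H(-118, 44))*(B + 124234) = (-23454 + 120*(-118))*(-22302 + 124234) = (-23454 - 14160)*101932 = -37614*101932 = -3834070248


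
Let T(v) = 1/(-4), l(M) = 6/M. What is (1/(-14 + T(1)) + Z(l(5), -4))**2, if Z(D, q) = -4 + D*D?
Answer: 14047504/2030625 ≈ 6.9178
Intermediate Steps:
T(v) = -1/4
Z(D, q) = -4 + D**2
(1/(-14 + T(1)) + Z(l(5), -4))**2 = (1/(-14 - 1/4) + (-4 + (6/5)**2))**2 = (1/(-57/4) + (-4 + (6*(1/5))**2))**2 = (-4/57 + (-4 + (6/5)**2))**2 = (-4/57 + (-4 + 36/25))**2 = (-4/57 - 64/25)**2 = (-3748/1425)**2 = 14047504/2030625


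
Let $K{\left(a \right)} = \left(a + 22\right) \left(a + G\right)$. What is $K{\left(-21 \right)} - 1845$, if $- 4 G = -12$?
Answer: $-1863$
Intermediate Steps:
$G = 3$ ($G = \left(- \frac{1}{4}\right) \left(-12\right) = 3$)
$K{\left(a \right)} = \left(3 + a\right) \left(22 + a\right)$ ($K{\left(a \right)} = \left(a + 22\right) \left(a + 3\right) = \left(22 + a\right) \left(3 + a\right) = \left(3 + a\right) \left(22 + a\right)$)
$K{\left(-21 \right)} - 1845 = \left(66 + \left(-21\right)^{2} + 25 \left(-21\right)\right) - 1845 = \left(66 + 441 - 525\right) - 1845 = -18 - 1845 = -1863$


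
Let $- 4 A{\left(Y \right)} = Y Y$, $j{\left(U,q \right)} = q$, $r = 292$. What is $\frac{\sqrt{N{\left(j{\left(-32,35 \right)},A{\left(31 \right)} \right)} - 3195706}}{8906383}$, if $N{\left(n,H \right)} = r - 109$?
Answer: $\frac{i \sqrt{3195523}}{8906383} \approx 0.00020071 i$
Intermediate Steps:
$A{\left(Y \right)} = - \frac{Y^{2}}{4}$ ($A{\left(Y \right)} = - \frac{Y Y}{4} = - \frac{Y^{2}}{4}$)
$N{\left(n,H \right)} = 183$ ($N{\left(n,H \right)} = 292 - 109 = 183$)
$\frac{\sqrt{N{\left(j{\left(-32,35 \right)},A{\left(31 \right)} \right)} - 3195706}}{8906383} = \frac{\sqrt{183 - 3195706}}{8906383} = \sqrt{-3195523} \cdot \frac{1}{8906383} = i \sqrt{3195523} \cdot \frac{1}{8906383} = \frac{i \sqrt{3195523}}{8906383}$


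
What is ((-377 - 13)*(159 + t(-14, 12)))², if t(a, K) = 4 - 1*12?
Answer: 3468032100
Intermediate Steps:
t(a, K) = -8 (t(a, K) = 4 - 12 = -8)
((-377 - 13)*(159 + t(-14, 12)))² = ((-377 - 13)*(159 - 8))² = (-390*151)² = (-58890)² = 3468032100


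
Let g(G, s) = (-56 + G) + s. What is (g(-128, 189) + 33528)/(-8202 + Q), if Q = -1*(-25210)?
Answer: 33533/17008 ≈ 1.9716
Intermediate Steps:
Q = 25210
g(G, s) = -56 + G + s
(g(-128, 189) + 33528)/(-8202 + Q) = ((-56 - 128 + 189) + 33528)/(-8202 + 25210) = (5 + 33528)/17008 = 33533*(1/17008) = 33533/17008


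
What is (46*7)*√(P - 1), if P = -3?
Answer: 644*I ≈ 644.0*I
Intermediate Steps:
(46*7)*√(P - 1) = (46*7)*√(-3 - 1) = 322*√(-4) = 322*(2*I) = 644*I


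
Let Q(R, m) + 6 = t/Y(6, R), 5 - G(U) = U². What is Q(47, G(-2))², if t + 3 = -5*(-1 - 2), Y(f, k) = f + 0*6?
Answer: 16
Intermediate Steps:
G(U) = 5 - U²
Y(f, k) = f (Y(f, k) = f + 0 = f)
t = 12 (t = -3 - 5*(-1 - 2) = -3 - 5*(-3) = -3 + 15 = 12)
Q(R, m) = -4 (Q(R, m) = -6 + 12/6 = -6 + 12*(⅙) = -6 + 2 = -4)
Q(47, G(-2))² = (-4)² = 16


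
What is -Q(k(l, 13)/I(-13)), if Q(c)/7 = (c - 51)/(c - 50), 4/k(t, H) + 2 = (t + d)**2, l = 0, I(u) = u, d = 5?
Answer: -106771/14954 ≈ -7.1400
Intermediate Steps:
k(t, H) = 4/(-2 + (5 + t)**2) (k(t, H) = 4/(-2 + (t + 5)**2) = 4/(-2 + (5 + t)**2))
Q(c) = 7*(-51 + c)/(-50 + c) (Q(c) = 7*((c - 51)/(c - 50)) = 7*((-51 + c)/(-50 + c)) = 7*(-51 + c)/(-50 + c))
-Q(k(l, 13)/I(-13)) = -7*(-51 + (4/(-2 + (5 + 0)**2))/(-13))/(-50 + (4/(-2 + (5 + 0)**2))/(-13)) = -7*(-51 + (4/(-2 + 5**2))*(-1/13))/(-50 + (4/(-2 + 5**2))*(-1/13)) = -7*(-51 + (4/(-2 + 25))*(-1/13))/(-50 + (4/(-2 + 25))*(-1/13)) = -7*(-51 + (4/23)*(-1/13))/(-50 + (4/23)*(-1/13)) = -7*(-51 - 4/299)/(-50 - 4/299) = -7*(-15253)/((-14954/299)*299) = -7*(-299)*(-15253)/(14954*299) = -1*106771/14954 = -106771/14954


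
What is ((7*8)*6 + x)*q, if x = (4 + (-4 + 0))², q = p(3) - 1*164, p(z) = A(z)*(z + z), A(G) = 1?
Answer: -53088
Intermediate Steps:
p(z) = 2*z (p(z) = 1*(z + z) = 1*(2*z) = 2*z)
q = -158 (q = 2*3 - 1*164 = 6 - 164 = -158)
x = 0 (x = (4 - 4)² = 0² = 0)
((7*8)*6 + x)*q = ((7*8)*6 + 0)*(-158) = (56*6 + 0)*(-158) = (336 + 0)*(-158) = 336*(-158) = -53088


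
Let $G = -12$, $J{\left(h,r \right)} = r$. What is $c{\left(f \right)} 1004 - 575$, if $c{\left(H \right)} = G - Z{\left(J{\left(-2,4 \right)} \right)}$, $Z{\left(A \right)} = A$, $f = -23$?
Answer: $-16639$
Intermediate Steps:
$c{\left(H \right)} = -16$ ($c{\left(H \right)} = -12 - 4 = -16$)
$c{\left(f \right)} 1004 - 575 = \left(-16\right) 1004 - 575 = -16064 - 575 = -16639$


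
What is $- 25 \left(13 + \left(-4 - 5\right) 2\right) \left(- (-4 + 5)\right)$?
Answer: $-125$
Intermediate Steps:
$- 25 \left(13 + \left(-4 - 5\right) 2\right) \left(- (-4 + 5)\right) = - 25 \left(13 - 18\right) \left(\left(-1\right) 1\right) = - 25 \left(13 - 18\right) \left(-1\right) = \left(-25\right) \left(-5\right) \left(-1\right) = 125 \left(-1\right) = -125$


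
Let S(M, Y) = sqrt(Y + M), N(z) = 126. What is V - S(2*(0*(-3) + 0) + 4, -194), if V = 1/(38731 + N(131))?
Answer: 1/38857 - I*sqrt(190) ≈ 2.5735e-5 - 13.784*I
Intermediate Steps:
S(M, Y) = sqrt(M + Y)
V = 1/38857 (V = 1/(38731 + 126) = 1/38857 ≈ 2.5735e-5)
V - S(2*(0*(-3) + 0) + 4, -194) = 1/38857 - sqrt((2*(0*(-3) + 0) + 4) - 194) = 1/38857 - sqrt((2*(0 + 0) + 4) - 194) = 1/38857 - sqrt((2*0 + 4) - 194) = 1/38857 - sqrt((0 + 4) - 194) = 1/38857 - sqrt(4 - 194) = 1/38857 - sqrt(-190) = 1/38857 - I*sqrt(190)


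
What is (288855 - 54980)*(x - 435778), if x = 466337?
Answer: 7146986125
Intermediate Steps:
(288855 - 54980)*(x - 435778) = (288855 - 54980)*(466337 - 435778) = 233875*30559 = 7146986125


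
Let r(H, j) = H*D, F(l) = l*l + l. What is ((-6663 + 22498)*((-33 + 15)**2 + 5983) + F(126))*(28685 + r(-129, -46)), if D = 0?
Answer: 2865268548695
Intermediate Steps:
F(l) = l + l**2 (F(l) = l**2 + l = l + l**2)
r(H, j) = 0 (r(H, j) = H*0 = 0)
((-6663 + 22498)*((-33 + 15)**2 + 5983) + F(126))*(28685 + r(-129, -46)) = ((-6663 + 22498)*((-33 + 15)**2 + 5983) + 126*(1 + 126))*(28685 + 0) = (15835*((-18)**2 + 5983) + 126*127)*28685 = (15835*(324 + 5983) + 16002)*28685 = (15835*6307 + 16002)*28685 = (99871345 + 16002)*28685 = 99887347*28685 = 2865268548695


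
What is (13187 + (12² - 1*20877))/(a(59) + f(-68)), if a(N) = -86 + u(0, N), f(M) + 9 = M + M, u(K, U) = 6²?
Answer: 7546/195 ≈ 38.697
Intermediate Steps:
u(K, U) = 36
f(M) = -9 + 2*M (f(M) = -9 + (M + M) = -9 + 2*M)
a(N) = -50 (a(N) = -86 + 36 = -50)
(13187 + (12² - 1*20877))/(a(59) + f(-68)) = (13187 + (12² - 1*20877))/(-50 + (-9 + 2*(-68))) = (13187 + (144 - 20877))/(-50 + (-9 - 136)) = (13187 - 20733)/(-50 - 145) = -7546/(-195) = -7546*(-1/195) = 7546/195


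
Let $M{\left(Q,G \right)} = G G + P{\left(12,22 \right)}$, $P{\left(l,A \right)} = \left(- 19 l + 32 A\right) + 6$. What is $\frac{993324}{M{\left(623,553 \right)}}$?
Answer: $\frac{14396}{4439} \approx 3.2431$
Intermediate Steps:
$P{\left(l,A \right)} = 6 - 19 l + 32 A$
$M{\left(Q,G \right)} = 482 + G^{2}$ ($M{\left(Q,G \right)} = G G + \left(6 - 228 + 32 \cdot 22\right) = G^{2} + \left(6 - 228 + 704\right) = G^{2} + 482 = 482 + G^{2}$)
$\frac{993324}{M{\left(623,553 \right)}} = \frac{993324}{482 + 553^{2}} = \frac{993324}{482 + 305809} = \frac{993324}{306291} = 993324 \cdot \frac{1}{306291} = \frac{14396}{4439}$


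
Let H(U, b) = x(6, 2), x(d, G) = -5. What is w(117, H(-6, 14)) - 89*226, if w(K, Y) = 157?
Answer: -19957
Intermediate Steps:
H(U, b) = -5
w(117, H(-6, 14)) - 89*226 = 157 - 89*226 = 157 - 1*20114 = 157 - 20114 = -19957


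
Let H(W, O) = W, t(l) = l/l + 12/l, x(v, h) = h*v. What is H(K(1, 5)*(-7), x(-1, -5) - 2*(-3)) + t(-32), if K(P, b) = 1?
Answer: -51/8 ≈ -6.3750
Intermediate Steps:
t(l) = 1 + 12/l
H(K(1, 5)*(-7), x(-1, -5) - 2*(-3)) + t(-32) = 1*(-7) + (12 - 32)/(-32) = -7 - 1/32*(-20) = -7 + 5/8 = -51/8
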